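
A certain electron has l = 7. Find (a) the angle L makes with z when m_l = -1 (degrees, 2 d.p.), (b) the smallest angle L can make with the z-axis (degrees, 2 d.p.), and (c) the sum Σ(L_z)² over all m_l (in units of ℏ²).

θ(m_l=-1) ≈ 97.68°; θ_min ≈ 20.70°; Σ(L_z)² = 280 ℏ²

For m_l = -1: cos θ = -1/√56, θ ≈ 97.68°.
cos θ_min = 7/√56, so θ_min ≈ 20.70°.
Σ m_l² = 280, so Σ(L_z)² = 280 ℏ².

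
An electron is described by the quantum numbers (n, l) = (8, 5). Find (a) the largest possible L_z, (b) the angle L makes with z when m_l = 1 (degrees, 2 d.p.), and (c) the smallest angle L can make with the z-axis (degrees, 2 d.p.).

L_z,max = lℏ = 5ℏ.
For m_l = 1: cos θ = 1/√30, θ ≈ 79.48°.
cos θ_min = 5/√30, so θ_min ≈ 24.09°.

L_z,max = 5ℏ; θ(m_l=1) ≈ 79.48°; θ_min ≈ 24.09°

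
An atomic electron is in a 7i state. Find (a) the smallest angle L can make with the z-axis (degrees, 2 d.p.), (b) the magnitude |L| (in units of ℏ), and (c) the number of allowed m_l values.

θ_min ≈ 22.21°; |L| = √42 ℏ ≈ 6.481ℏ; 13 values

The 7i subshell has l = 6.
cos θ_min = 6/√42, so θ_min ≈ 22.21°.
|L| = ℏ√(6·7) = √42 ℏ ≈ 6.481ℏ.
There are 2l+1 = 13 values of m_l.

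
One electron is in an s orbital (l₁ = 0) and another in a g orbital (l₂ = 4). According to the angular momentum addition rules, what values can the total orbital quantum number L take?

The total orbital quantum number L ranges from |l₁ − l₂| to l₁ + l₂ in integer steps.
So L can be 4.

L = 4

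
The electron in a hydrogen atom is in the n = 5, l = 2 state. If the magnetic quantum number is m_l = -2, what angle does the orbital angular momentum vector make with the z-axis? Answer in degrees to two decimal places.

|L|² = l(l+1)ℏ² = 6ℏ², so |L| = √6 ℏ.
L_z = m_l ℏ = −2ℏ.
cos θ = L_z/|L| = -2/√6, so θ ≈ 144.74°.

θ ≈ 144.74°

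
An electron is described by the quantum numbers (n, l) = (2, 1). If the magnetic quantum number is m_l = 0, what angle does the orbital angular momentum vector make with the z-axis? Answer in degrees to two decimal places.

|L| = ℏ√(l(l+1)) = √2 ℏ.
L_z = m_l ℏ = 0ℏ.
cos θ = L_z/|L| = 0/√2, so θ ≈ 90.00°.

θ ≈ 90.00°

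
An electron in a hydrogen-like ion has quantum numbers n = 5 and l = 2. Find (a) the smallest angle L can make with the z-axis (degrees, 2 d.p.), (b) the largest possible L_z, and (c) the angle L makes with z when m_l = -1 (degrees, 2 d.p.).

cos θ_min = 2/√6, so θ_min ≈ 35.26°.
L_z,max = lℏ = 2ℏ.
For m_l = -1: cos θ = -1/√6, θ ≈ 114.09°.

θ_min ≈ 35.26°; L_z,max = 2ℏ; θ(m_l=-1) ≈ 114.09°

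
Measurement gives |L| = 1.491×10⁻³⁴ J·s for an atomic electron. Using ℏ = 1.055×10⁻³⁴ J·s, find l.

l = 1

|L|/ℏ = (1.491×10⁻³⁴)/(1.055×10⁻³⁴) ≈ 1.413.
(|L|/ℏ)² = l(l+1) ≈ 2.00 ⇒ l = 1.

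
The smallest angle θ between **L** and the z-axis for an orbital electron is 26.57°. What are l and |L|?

l = 4, |L| = 2√5 ℏ ≈ 4.472ℏ

At minimum angle, m_l = l, so cos θ = l/√(l(l+1)); cos²θ = l/(l+1) = 0.7999.
Solving: l = 4.
Then |L| = ℏ√(4·5) = 2√5 ℏ.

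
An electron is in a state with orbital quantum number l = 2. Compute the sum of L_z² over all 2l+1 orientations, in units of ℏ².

Σ(L_z)² = 10 ℏ²

m_l ∈ {-2, -1, 0, 1, 2}.
Σ m_l² = l(l+1)(2l+1)/3 = 2·3·5/3 = 10.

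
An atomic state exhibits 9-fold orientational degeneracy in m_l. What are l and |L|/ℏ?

Since there are 2l+1 = 9 values of m_l, l = 4.
Then |L| = √(l(l+1)) ℏ = 2√5 ℏ.

l = 4, |L| = 2√5 ℏ ≈ 4.472ℏ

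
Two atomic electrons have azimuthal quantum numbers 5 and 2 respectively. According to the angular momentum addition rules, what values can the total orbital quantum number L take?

By the triangle rule, |l₁ − l₂| ≤ L ≤ l₁ + l₂.
L ∈ {3, 4, 5, 6, 7}.

L = 3, 4, 5, 6, 7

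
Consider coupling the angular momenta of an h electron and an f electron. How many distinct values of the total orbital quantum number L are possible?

7

The total orbital quantum number L ranges from |l₁ − l₂| to l₁ + l₂ in integer steps.
So L can be 2, 3, 4, 5, 6, 7, 8.
That is 7 values.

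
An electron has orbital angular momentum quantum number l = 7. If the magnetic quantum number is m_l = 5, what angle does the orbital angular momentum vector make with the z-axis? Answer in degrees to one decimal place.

|L|² = l(l+1)ℏ² = 56ℏ², so |L| = 2√14 ℏ.
L_z = m_l ℏ = 5ℏ.
cos θ = L_z/|L| = 5/√56, so θ ≈ 48.1°.

θ ≈ 48.1°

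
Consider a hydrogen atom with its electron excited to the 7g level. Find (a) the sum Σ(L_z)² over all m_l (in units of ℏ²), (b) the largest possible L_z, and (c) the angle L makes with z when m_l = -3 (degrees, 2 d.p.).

The 7g level has l = 4.
Σ m_l² = 60, so Σ(L_z)² = 60 ℏ².
L_z,max = lℏ = 4ℏ.
For m_l = -3: cos θ = -3/√20, θ ≈ 132.13°.

Σ(L_z)² = 60 ℏ²; L_z,max = 4ℏ; θ(m_l=-3) ≈ 132.13°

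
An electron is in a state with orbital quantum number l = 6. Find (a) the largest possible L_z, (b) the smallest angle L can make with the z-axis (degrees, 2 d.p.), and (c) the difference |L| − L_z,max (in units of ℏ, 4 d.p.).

L_z,max = lℏ = 6ℏ.
cos θ_min = 6/√42, so θ_min ≈ 22.21°.
|L| − L_z,max = (√42 − 6)ℏ ≈ 0.4807ℏ.

L_z,max = 6ℏ; θ_min ≈ 22.21°; |L|−L_z,max ≈ 0.4807ℏ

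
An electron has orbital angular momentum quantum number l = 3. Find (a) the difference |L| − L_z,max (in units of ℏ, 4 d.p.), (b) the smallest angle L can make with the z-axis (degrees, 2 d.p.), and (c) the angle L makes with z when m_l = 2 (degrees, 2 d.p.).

|L| − L_z,max = (2√3 − 3)ℏ ≈ 0.4641ℏ.
cos θ_min = 3/√12, so θ_min ≈ 30.00°.
For m_l = 2: cos θ = 2/√12, θ ≈ 54.74°.

|L|−L_z,max ≈ 0.4641ℏ; θ_min ≈ 30.00°; θ(m_l=2) ≈ 54.74°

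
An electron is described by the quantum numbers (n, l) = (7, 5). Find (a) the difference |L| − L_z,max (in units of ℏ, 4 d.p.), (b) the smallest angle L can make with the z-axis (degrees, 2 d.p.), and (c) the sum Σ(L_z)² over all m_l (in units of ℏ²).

|L|−L_z,max ≈ 0.4772ℏ; θ_min ≈ 24.09°; Σ(L_z)² = 110 ℏ²

|L| − L_z,max = (√30 − 5)ℏ ≈ 0.4772ℏ.
cos θ_min = 5/√30, so θ_min ≈ 24.09°.
Σ m_l² = 110, so Σ(L_z)² = 110 ℏ².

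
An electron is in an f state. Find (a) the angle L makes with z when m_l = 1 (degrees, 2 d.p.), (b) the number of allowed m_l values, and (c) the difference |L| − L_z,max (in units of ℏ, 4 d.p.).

For an f orbital, l = 3.
For m_l = 1: cos θ = 1/√12, θ ≈ 73.22°.
There are 2l+1 = 7 values of m_l.
|L| − L_z,max = (2√3 − 3)ℏ ≈ 0.4641ℏ.

θ(m_l=1) ≈ 73.22°; 7 values; |L|−L_z,max ≈ 0.4641ℏ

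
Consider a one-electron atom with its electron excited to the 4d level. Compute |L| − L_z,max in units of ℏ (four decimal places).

The 4d level has l = 2.
|L| = √6 ℏ ≈ 2.4495ℏ, while L_z,max = lℏ = 2ℏ.
The difference is (√6 − 2)ℏ ≈ 0.4495ℏ.

|L| − L_z,max ≈ 0.4495ℏ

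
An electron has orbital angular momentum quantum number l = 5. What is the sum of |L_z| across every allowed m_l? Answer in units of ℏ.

m_l ∈ {-5, -4, -3, -2, -1, 0, 1, 2, 3, 4, 5}.
Σ|m_l| = 2(1+2+…+5) = 30.

Σ|L_z| = 30 ℏ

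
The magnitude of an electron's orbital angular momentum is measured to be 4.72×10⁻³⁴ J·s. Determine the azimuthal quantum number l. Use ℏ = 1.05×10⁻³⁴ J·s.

l = 4

|L|/ℏ = (4.72×10⁻³⁴)/(1.05×10⁻³⁴) ≈ 4.495.
(|L|/ℏ)² = l(l+1) ≈ 20.21 ⇒ l = 4.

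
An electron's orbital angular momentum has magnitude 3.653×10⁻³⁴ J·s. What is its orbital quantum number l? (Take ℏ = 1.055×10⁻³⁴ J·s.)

l = 3

Dividing by ℏ: |L|/ℏ ≈ 3.463.
l(l+1) ≈ 3.463² ≈ 11.99, so l = 3.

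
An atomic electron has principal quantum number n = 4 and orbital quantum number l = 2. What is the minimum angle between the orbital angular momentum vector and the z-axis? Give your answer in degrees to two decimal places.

θ_min ≈ 35.26°

|L| = √(l(l+1)) ℏ = √6 ℏ.
The smallest angle corresponds to the largest L_z, i.e. m_l = l = 2, giving L_z = 2ℏ.
cos θ_min = 2/√6, so θ_min ≈ 35.26°.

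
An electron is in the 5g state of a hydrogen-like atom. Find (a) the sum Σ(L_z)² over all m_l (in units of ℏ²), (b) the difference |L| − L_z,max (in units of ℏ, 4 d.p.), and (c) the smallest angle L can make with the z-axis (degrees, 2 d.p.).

Σ(L_z)² = 60 ℏ²; |L|−L_z,max ≈ 0.4721ℏ; θ_min ≈ 26.57°

5g means n = 5, l = 4.
Σ m_l² = 60, so Σ(L_z)² = 60 ℏ².
|L| − L_z,max = (2√5 − 4)ℏ ≈ 0.4721ℏ.
cos θ_min = 4/√20, so θ_min ≈ 26.57°.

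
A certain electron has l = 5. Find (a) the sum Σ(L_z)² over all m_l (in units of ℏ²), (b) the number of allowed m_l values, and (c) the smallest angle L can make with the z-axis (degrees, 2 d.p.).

Σ m_l² = 110, so Σ(L_z)² = 110 ℏ².
There are 2l+1 = 11 values of m_l.
cos θ_min = 5/√30, so θ_min ≈ 24.09°.

Σ(L_z)² = 110 ℏ²; 11 values; θ_min ≈ 24.09°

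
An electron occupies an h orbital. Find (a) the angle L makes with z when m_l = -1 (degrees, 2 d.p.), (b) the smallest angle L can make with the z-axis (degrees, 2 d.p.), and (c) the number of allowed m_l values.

H corresponds to l = 5.
For m_l = -1: cos θ = -1/√30, θ ≈ 100.52°.
cos θ_min = 5/√30, so θ_min ≈ 24.09°.
There are 2l+1 = 11 values of m_l.

θ(m_l=-1) ≈ 100.52°; θ_min ≈ 24.09°; 11 values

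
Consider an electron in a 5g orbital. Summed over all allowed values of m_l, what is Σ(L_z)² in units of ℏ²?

5g means n = 5, l = 4.
m_l runs from −4 to 4, i.e. {-4, -3, -2, -1, 0, 1, 2, 3, 4}.
Σ m_l² = 2·(1 + 4 + 9 + 16) = 60.

Σ(L_z)² = 60 ℏ²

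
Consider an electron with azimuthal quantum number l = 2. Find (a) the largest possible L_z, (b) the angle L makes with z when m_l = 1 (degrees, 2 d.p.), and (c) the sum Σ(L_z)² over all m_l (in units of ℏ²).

L_z,max = lℏ = 2ℏ.
For m_l = 1: cos θ = 1/√6, θ ≈ 65.91°.
Σ m_l² = 10, so Σ(L_z)² = 10 ℏ².

L_z,max = 2ℏ; θ(m_l=1) ≈ 65.91°; Σ(L_z)² = 10 ℏ²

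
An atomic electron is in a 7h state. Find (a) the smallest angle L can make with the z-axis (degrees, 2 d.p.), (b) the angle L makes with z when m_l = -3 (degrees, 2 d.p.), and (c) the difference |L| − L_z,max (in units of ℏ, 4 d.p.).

7h means n = 7, l = 5.
cos θ_min = 5/√30, so θ_min ≈ 24.09°.
For m_l = -3: cos θ = -3/√30, θ ≈ 123.21°.
|L| − L_z,max = (√30 − 5)ℏ ≈ 0.4772ℏ.

θ_min ≈ 24.09°; θ(m_l=-3) ≈ 123.21°; |L|−L_z,max ≈ 0.4772ℏ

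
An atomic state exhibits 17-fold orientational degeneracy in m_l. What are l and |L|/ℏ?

l = 8, |L| = 6√2 ℏ ≈ 8.485ℏ

17 = 2l + 1, so l = (17−1)/2 = 8.
|L| = ℏ√(l(l+1)) = ℏ√(8·9) = 6√2 ℏ.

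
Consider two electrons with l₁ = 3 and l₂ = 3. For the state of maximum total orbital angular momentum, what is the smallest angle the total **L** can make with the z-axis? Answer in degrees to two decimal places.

θ_min ≈ 22.21°

By the triangle rule, |l₁ − l₂| ≤ L ≤ l₁ + l₂.
So L can be 0, 1, 2, 3, 4, 5, 6.
The maximum is L = 6, with |L_tot| = ℏ√(6·7) = √42 ℏ.
The minimum angle with z is arccos(6/√42) ≈ 22.21°.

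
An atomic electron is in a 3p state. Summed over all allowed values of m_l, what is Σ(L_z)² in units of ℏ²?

Σ(L_z)² = 2 ℏ²

The 3p subshell has l = 1.
m_l runs from −1 to 1, i.e. {-1, 0, 1}.
Σ m_l² = l(l+1)(2l+1)/3 = 1·2·3/3 = 2.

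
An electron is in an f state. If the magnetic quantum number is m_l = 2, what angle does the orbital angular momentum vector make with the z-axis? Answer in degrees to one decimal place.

For an f orbital, l = 3.
|L|² = l(l+1)ℏ² = 12ℏ², so |L| = 2√3 ℏ.
L_z = m_l ℏ = 2ℏ.
cos θ = L_z/|L| = 2/√12, so θ ≈ 54.7°.

θ ≈ 54.7°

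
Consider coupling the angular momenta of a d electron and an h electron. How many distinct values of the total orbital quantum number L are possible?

5

L runs from |2 − 5| = 3 to 2 + 5 = 7.
So L can be 3, 4, 5, 6, 7.
That is 5 values.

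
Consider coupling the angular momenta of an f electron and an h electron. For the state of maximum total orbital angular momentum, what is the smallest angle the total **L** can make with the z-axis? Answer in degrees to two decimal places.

Angular momentum addition gives L = |l₁ − l₂|, …, l₁ + l₂.
L ∈ {2, 3, 4, 5, 6, 7, 8}.
The maximum is L = 8, with |L_tot| = ℏ√(8·9) = 6√2 ℏ.
The minimum angle with z is arccos(8/√72) ≈ 19.47°.

θ_min ≈ 19.47°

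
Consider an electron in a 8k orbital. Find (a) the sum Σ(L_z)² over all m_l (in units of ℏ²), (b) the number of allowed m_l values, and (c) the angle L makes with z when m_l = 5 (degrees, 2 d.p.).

Σ(L_z)² = 280 ℏ²; 15 values; θ(m_l=5) ≈ 48.08°

8k means n = 8, l = 7.
Σ m_l² = 280, so Σ(L_z)² = 280 ℏ².
There are 2l+1 = 15 values of m_l.
For m_l = 5: cos θ = 5/√56, θ ≈ 48.08°.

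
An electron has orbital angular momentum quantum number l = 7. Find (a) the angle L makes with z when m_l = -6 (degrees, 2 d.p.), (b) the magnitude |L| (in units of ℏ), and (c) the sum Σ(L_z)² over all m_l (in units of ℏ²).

θ(m_l=-6) ≈ 143.30°; |L| = 2√14 ℏ ≈ 7.483ℏ; Σ(L_z)² = 280 ℏ²

For m_l = -6: cos θ = -6/√56, θ ≈ 143.30°.
|L| = ℏ√(7·8) = 2√14 ℏ ≈ 7.483ℏ.
Σ m_l² = 280, so Σ(L_z)² = 280 ℏ².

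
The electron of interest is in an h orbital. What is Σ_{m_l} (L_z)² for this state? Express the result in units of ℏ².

Σ(L_z)² = 110 ℏ²

For an h orbital, l = 5.
m_l runs from −5 to 5, i.e. {-5, -4, -3, -2, -1, 0, 1, 2, 3, 4, 5}.
Summing m² from −5 to 5: Σ m_l² = 110.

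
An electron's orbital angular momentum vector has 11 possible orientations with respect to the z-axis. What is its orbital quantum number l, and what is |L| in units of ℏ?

11 = 2l + 1, so l = (11−1)/2 = 5.
|L| = ℏ√(l(l+1)) = ℏ√(5·6) = √30 ℏ.

l = 5, |L| = √30 ℏ ≈ 5.477ℏ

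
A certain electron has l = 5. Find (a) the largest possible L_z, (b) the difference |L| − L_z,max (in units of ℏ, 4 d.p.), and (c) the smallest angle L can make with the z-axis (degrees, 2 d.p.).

L_z,max = lℏ = 5ℏ.
|L| − L_z,max = (√30 − 5)ℏ ≈ 0.4772ℏ.
cos θ_min = 5/√30, so θ_min ≈ 24.09°.

L_z,max = 5ℏ; |L|−L_z,max ≈ 0.4772ℏ; θ_min ≈ 24.09°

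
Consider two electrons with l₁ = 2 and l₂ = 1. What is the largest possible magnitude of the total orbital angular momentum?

|L_tot|_max = 2√3 ℏ ≈ 3.464ℏ

Angular momentum addition gives L = |l₁ − l₂|, …, l₁ + l₂.
So L can be 1, 2, 3.
The largest magnitude corresponds to L = 3: |L_tot| = ℏ√(3·4) = 2√3 ℏ.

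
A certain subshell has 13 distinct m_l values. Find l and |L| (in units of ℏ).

13 = 2l + 1, so l = (13−1)/2 = 6.
|L| = ℏ√(l(l+1)) = ℏ√(6·7) = √42 ℏ.

l = 6, |L| = √42 ℏ ≈ 6.481ℏ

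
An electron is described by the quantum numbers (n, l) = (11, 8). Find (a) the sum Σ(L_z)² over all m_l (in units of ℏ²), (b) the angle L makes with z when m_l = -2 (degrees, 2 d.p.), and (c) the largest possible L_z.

Σ(L_z)² = 408 ℏ²; θ(m_l=-2) ≈ 103.63°; L_z,max = 8ℏ

Σ m_l² = 408, so Σ(L_z)² = 408 ℏ².
For m_l = -2: cos θ = -2/√72, θ ≈ 103.63°.
L_z,max = lℏ = 8ℏ.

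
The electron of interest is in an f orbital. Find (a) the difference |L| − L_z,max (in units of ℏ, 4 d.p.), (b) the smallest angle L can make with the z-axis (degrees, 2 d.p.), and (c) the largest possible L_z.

For an f orbital, l = 3.
|L| − L_z,max = (2√3 − 3)ℏ ≈ 0.4641ℏ.
cos θ_min = 3/√12, so θ_min ≈ 30.00°.
L_z,max = lℏ = 3ℏ.

|L|−L_z,max ≈ 0.4641ℏ; θ_min ≈ 30.00°; L_z,max = 3ℏ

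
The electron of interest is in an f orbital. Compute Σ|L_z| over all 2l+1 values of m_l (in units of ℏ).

The letter f corresponds to l = 3.
The allowed m_l values are -3, -2, -1, 0, 1, 2, 3.
Σ|m_l| = 2·3(3+1)/2 = 12.

Σ|L_z| = 12 ℏ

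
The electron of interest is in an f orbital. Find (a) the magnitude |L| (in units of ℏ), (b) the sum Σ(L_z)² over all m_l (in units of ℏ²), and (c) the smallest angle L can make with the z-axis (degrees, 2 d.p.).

|L| = 2√3 ℏ ≈ 3.464ℏ; Σ(L_z)² = 28 ℏ²; θ_min ≈ 30.00°

The letter f corresponds to l = 3.
|L| = ℏ√(3·4) = 2√3 ℏ ≈ 3.464ℏ.
Σ m_l² = 28, so Σ(L_z)² = 28 ℏ².
cos θ_min = 3/√12, so θ_min ≈ 30.00°.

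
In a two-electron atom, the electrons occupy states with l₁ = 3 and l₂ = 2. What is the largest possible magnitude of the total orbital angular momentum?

The total orbital quantum number L ranges from |l₁ − l₂| to l₁ + l₂ in integer steps.
So L can be 1, 2, 3, 4, 5.
The largest magnitude corresponds to L = 5: |L_tot| = ℏ√(5·6) = √30 ℏ.

|L_tot|_max = √30 ℏ ≈ 5.477ℏ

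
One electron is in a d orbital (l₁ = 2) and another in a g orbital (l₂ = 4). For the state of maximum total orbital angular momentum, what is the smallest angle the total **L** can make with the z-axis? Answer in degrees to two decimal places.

θ_min ≈ 22.21°

Angular momentum addition gives L = |l₁ − l₂|, …, l₁ + l₂.
So L can be 2, 3, 4, 5, 6.
The maximum is L = 6, with |L_tot| = ℏ√(6·7) = √42 ℏ.
The minimum angle with z is arccos(6/√42) ≈ 22.21°.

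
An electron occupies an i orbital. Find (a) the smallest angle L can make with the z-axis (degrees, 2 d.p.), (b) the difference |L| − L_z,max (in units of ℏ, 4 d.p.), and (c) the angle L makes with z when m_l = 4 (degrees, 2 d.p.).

For an i orbital, l = 6.
cos θ_min = 6/√42, so θ_min ≈ 22.21°.
|L| − L_z,max = (√42 − 6)ℏ ≈ 0.4807ℏ.
For m_l = 4: cos θ = 4/√42, θ ≈ 51.89°.

θ_min ≈ 22.21°; |L|−L_z,max ≈ 0.4807ℏ; θ(m_l=4) ≈ 51.89°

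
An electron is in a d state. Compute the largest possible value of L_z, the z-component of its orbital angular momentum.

L_z,max = 2ℏ

A d state has l = 2.
L_z = m_l ℏ with m_l ∈ {−2, …, 2}; the maximum is m_l = 2.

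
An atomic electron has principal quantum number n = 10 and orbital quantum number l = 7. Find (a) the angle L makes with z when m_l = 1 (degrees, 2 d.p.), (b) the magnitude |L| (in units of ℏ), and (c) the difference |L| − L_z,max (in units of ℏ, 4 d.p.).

For m_l = 1: cos θ = 1/√56, θ ≈ 82.32°.
|L| = ℏ√(7·8) = 2√14 ℏ ≈ 7.483ℏ.
|L| − L_z,max = (2√14 − 7)ℏ ≈ 0.4833ℏ.

θ(m_l=1) ≈ 82.32°; |L| = 2√14 ℏ ≈ 7.483ℏ; |L|−L_z,max ≈ 0.4833ℏ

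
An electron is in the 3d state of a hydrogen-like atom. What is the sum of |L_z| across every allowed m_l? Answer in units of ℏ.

Σ|L_z| = 6 ℏ

For 3d, l = 2.
The allowed m_l values are -2, -1, 0, 1, 2.
Σ|m_l| = 2(1+2+…+2) = 6.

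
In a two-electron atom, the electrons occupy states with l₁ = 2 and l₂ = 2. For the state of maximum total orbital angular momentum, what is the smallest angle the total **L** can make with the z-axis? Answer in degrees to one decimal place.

θ_min ≈ 26.6°

By the triangle rule, |l₁ − l₂| ≤ L ≤ l₁ + l₂.
So L can be 0, 1, 2, 3, 4.
The maximum is L = 4, with |L_tot| = ℏ√(4·5) = 2√5 ℏ.
The minimum angle with z is arccos(4/√20) ≈ 26.6°.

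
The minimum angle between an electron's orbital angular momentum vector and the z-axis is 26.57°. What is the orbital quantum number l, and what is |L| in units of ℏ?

At minimum angle, m_l = l, so cos θ = l/√(l(l+1)); cos²θ = l/(l+1) = 0.7999.
l = cos²θ/sin²θ ≈ 4.
Then |L| = ℏ√(4·5) = 2√5 ℏ.

l = 4, |L| = 2√5 ℏ ≈ 4.472ℏ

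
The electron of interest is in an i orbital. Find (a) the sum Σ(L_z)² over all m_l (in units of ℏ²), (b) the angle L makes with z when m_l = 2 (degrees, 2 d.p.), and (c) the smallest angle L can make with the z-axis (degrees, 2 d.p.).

Σ(L_z)² = 182 ℏ²; θ(m_l=2) ≈ 72.02°; θ_min ≈ 22.21°

An i state has l = 6.
Σ m_l² = 182, so Σ(L_z)² = 182 ℏ².
For m_l = 2: cos θ = 2/√42, θ ≈ 72.02°.
cos θ_min = 6/√42, so θ_min ≈ 22.21°.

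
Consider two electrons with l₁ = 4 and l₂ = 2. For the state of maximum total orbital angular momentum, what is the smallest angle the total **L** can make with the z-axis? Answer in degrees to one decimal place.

The total orbital quantum number L ranges from |l₁ − l₂| to l₁ + l₂ in integer steps.
So L can be 2, 3, 4, 5, 6.
The maximum is L = 6, with |L_tot| = ℏ√(6·7) = √42 ℏ.
The minimum angle with z is arccos(6/√42) ≈ 22.2°.

θ_min ≈ 22.2°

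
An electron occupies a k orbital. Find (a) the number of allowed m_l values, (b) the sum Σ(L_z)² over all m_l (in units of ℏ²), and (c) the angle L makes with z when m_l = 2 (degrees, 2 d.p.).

15 values; Σ(L_z)² = 280 ℏ²; θ(m_l=2) ≈ 74.50°

K corresponds to l = 7.
There are 2l+1 = 15 values of m_l.
Σ m_l² = 280, so Σ(L_z)² = 280 ℏ².
For m_l = 2: cos θ = 2/√56, θ ≈ 74.50°.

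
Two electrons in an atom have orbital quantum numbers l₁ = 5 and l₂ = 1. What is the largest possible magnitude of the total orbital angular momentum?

|L_tot|_max = √42 ℏ ≈ 6.481ℏ

The total orbital quantum number L ranges from |l₁ − l₂| to l₁ + l₂ in integer steps.
Allowed values: L = 4, 5, 6.
The largest magnitude corresponds to L = 6: |L_tot| = ℏ√(6·7) = √42 ℏ.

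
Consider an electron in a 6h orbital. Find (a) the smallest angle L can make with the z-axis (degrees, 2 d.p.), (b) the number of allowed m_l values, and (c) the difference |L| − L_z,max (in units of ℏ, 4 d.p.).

The 6h subshell has l = 5.
cos θ_min = 5/√30, so θ_min ≈ 24.09°.
There are 2l+1 = 11 values of m_l.
|L| − L_z,max = (√30 − 5)ℏ ≈ 0.4772ℏ.

θ_min ≈ 24.09°; 11 values; |L|−L_z,max ≈ 0.4772ℏ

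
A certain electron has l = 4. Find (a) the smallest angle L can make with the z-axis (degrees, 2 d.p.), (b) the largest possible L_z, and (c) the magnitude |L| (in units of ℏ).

cos θ_min = 4/√20, so θ_min ≈ 26.57°.
L_z,max = lℏ = 4ℏ.
|L| = ℏ√(4·5) = 2√5 ℏ ≈ 4.472ℏ.

θ_min ≈ 26.57°; L_z,max = 4ℏ; |L| = 2√5 ℏ ≈ 4.472ℏ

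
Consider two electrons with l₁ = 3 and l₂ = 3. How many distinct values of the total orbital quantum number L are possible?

7

The total orbital quantum number L ranges from |l₁ − l₂| to l₁ + l₂ in integer steps.
Allowed values: L = 0, 1, 2, 3, 4, 5, 6.
That is 7 values.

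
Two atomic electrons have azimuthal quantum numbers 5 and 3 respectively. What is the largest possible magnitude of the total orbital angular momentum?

By the triangle rule, |l₁ − l₂| ≤ L ≤ l₁ + l₂.
So L can be 2, 3, 4, 5, 6, 7, 8.
The largest magnitude corresponds to L = 8: |L_tot| = ℏ√(8·9) = 6√2 ℏ.

|L_tot|_max = 6√2 ℏ ≈ 8.485ℏ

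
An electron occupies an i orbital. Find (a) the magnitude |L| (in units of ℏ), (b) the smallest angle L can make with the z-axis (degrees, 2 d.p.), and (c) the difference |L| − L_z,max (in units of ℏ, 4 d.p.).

|L| = √42 ℏ ≈ 6.481ℏ; θ_min ≈ 22.21°; |L|−L_z,max ≈ 0.4807ℏ

An i state has l = 6.
|L| = ℏ√(6·7) = √42 ℏ ≈ 6.481ℏ.
cos θ_min = 6/√42, so θ_min ≈ 22.21°.
|L| − L_z,max = (√42 − 6)ℏ ≈ 0.4807ℏ.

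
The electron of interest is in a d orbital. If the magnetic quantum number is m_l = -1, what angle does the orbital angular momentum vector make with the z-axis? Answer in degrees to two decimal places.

θ ≈ 114.09°

A d state has l = 2.
|L| = ℏ√(l(l+1)) = √6 ℏ.
L_z = m_l ℏ = −1ℏ.
cos θ = L_z/|L| = -1/√6, so θ ≈ 114.09°.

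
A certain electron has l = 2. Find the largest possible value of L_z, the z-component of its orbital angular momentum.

L_z = m_l ℏ with m_l ∈ {−2, …, 2}; the maximum is m_l = 2.

L_z,max = 2ℏ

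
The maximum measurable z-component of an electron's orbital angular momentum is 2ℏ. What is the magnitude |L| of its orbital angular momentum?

|L| = √6 ℏ ≈ 2.449ℏ

The maximum L_z equals lℏ, giving l = 2.
|L| = √(l(l+1)) ℏ = √6 ℏ.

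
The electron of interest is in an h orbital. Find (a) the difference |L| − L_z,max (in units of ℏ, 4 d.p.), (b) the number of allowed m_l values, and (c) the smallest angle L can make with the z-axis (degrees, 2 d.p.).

The letter h corresponds to l = 5.
|L| − L_z,max = (√30 − 5)ℏ ≈ 0.4772ℏ.
There are 2l+1 = 11 values of m_l.
cos θ_min = 5/√30, so θ_min ≈ 24.09°.

|L|−L_z,max ≈ 0.4772ℏ; 11 values; θ_min ≈ 24.09°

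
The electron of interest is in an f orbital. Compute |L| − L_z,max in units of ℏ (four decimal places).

|L| − L_z,max ≈ 0.4641ℏ

For an f orbital, l = 3.
|L| = 2√3 ℏ ≈ 3.4641ℏ, while L_z,max = lℏ = 3ℏ.
The difference is (2√3 − 3)ℏ ≈ 0.4641ℏ.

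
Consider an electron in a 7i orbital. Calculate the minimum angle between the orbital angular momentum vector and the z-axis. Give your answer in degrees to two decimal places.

θ_min ≈ 22.21°

The 7i subshell has l = 6.
|L|² = l(l+1)ℏ² = 42ℏ², so |L| = √42 ℏ.
The smallest angle corresponds to the largest L_z, i.e. m_l = l = 6, giving L_z = 6ℏ.
cos θ_min = 6/√42, so θ_min ≈ 22.21°.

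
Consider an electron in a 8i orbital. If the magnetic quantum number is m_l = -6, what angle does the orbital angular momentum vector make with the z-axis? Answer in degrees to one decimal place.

θ ≈ 157.8°

For 8i, l = 6.
|L|² = l(l+1)ℏ² = 42ℏ², so |L| = √42 ℏ.
L_z = m_l ℏ = −6ℏ.
cos θ = L_z/|L| = -6/√42, so θ ≈ 157.8°.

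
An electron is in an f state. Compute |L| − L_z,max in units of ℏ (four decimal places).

For an f orbital, l = 3.
|L| = 2√3 ℏ ≈ 3.4641ℏ, while L_z,max = lℏ = 3ℏ.
The difference is (2√3 − 3)ℏ ≈ 0.4641ℏ.

|L| − L_z,max ≈ 0.4641ℏ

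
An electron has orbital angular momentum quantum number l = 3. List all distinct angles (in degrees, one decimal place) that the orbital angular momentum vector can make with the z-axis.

θ ∈ {30.0°, 54.7°, 73.2°, 90.0°, 106.8°, 125.3°, 150.0°}

|L| = ℏ√(l(l+1)) = 2√3 ℏ.
cos θ = m_l/√12 for each m_l ∈ {-3, -2, -1, 0, 1, 2, 3}.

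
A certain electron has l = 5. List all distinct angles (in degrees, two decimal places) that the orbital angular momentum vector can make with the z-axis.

θ ∈ {24.09°, 43.09°, 56.79°, 68.58°, 79.48°, 90.00°, 100.52°, 111.42°, 123.21°, 136.91°, 155.91°}

|L| = √(l(l+1)) ℏ = √30 ℏ.
cos θ = m_l/√30 for each m_l ∈ {-5, -4, -3, -2, -1, 0, 1, 2, 3, 4, 5}.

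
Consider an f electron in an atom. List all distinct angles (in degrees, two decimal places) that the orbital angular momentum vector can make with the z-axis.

θ ∈ {30.00°, 54.74°, 73.22°, 90.00°, 106.78°, 125.26°, 150.00°}

For an f orbital, l = 3.
|L| = ℏ√(l(l+1)) = 2√3 ℏ.
cos θ = m_l/√12 for each m_l ∈ {-3, -2, -1, 0, 1, 2, 3}.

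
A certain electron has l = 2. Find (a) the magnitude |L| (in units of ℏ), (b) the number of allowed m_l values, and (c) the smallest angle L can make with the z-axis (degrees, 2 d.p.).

|L| = √6 ℏ ≈ 2.449ℏ; 5 values; θ_min ≈ 35.26°

|L| = ℏ√(2·3) = √6 ℏ ≈ 2.449ℏ.
There are 2l+1 = 5 values of m_l.
cos θ_min = 2/√6, so θ_min ≈ 35.26°.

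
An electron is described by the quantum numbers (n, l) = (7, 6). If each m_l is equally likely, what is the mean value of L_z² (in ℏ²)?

⟨L_z²⟩ = 14 ℏ²

m_l runs from −6 to 6, i.e. {-6, -5, -4, -3, -2, -1, 0, 1, 2, 3, 4, 5, 6}.
Average of L_z² over 13 states: 182/13 ℏ² = 14 ℏ².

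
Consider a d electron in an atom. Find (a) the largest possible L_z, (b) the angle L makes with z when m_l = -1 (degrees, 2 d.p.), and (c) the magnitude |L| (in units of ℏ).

L_z,max = 2ℏ; θ(m_l=-1) ≈ 114.09°; |L| = √6 ℏ ≈ 2.449ℏ

D corresponds to l = 2.
L_z,max = lℏ = 2ℏ.
For m_l = -1: cos θ = -1/√6, θ ≈ 114.09°.
|L| = ℏ√(2·3) = √6 ℏ ≈ 2.449ℏ.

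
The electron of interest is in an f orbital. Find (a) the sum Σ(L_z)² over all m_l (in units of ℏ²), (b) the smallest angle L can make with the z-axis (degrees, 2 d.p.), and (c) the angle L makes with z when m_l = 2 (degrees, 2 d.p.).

F corresponds to l = 3.
Σ m_l² = 28, so Σ(L_z)² = 28 ℏ².
cos θ_min = 3/√12, so θ_min ≈ 30.00°.
For m_l = 2: cos θ = 2/√12, θ ≈ 54.74°.

Σ(L_z)² = 28 ℏ²; θ_min ≈ 30.00°; θ(m_l=2) ≈ 54.74°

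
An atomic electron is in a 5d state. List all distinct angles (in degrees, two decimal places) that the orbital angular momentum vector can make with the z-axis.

The 5d subshell has l = 2.
|L| = √(l(l+1)) ℏ = √6 ℏ.
cos θ = m_l/√6 for each m_l ∈ {-2, -1, 0, 1, 2}.

θ ∈ {35.26°, 65.91°, 90.00°, 114.09°, 144.74°}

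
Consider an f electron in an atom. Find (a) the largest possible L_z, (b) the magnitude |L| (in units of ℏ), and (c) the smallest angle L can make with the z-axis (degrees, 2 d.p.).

L_z,max = 3ℏ; |L| = 2√3 ℏ ≈ 3.464ℏ; θ_min ≈ 30.00°

An f state has l = 3.
L_z,max = lℏ = 3ℏ.
|L| = ℏ√(3·4) = 2√3 ℏ ≈ 3.464ℏ.
cos θ_min = 3/√12, so θ_min ≈ 30.00°.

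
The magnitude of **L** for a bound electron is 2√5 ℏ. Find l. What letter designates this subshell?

l = 4 (g orbital)

Since |L|² = l(l+1)ℏ², l(l+1) = 20.
The positive root is l = 4.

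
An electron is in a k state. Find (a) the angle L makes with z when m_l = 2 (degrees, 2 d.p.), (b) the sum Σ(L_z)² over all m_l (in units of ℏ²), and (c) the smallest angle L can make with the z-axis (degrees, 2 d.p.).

The letter k corresponds to l = 7.
For m_l = 2: cos θ = 2/√56, θ ≈ 74.50°.
Σ m_l² = 280, so Σ(L_z)² = 280 ℏ².
cos θ_min = 7/√56, so θ_min ≈ 20.70°.

θ(m_l=2) ≈ 74.50°; Σ(L_z)² = 280 ℏ²; θ_min ≈ 20.70°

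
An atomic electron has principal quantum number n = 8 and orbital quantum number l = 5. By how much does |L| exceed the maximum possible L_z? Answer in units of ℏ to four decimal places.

|L| − L_z,max ≈ 0.4772ℏ

|L| = √30 ℏ ≈ 5.4772ℏ, while L_z,max = lℏ = 5ℏ.
The difference is (√30 − 5)ℏ ≈ 0.4772ℏ.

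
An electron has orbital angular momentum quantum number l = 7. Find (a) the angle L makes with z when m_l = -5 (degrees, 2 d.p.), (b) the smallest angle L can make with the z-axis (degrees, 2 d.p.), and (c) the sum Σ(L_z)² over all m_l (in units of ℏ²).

For m_l = -5: cos θ = -5/√56, θ ≈ 131.92°.
cos θ_min = 7/√56, so θ_min ≈ 20.70°.
Σ m_l² = 280, so Σ(L_z)² = 280 ℏ².

θ(m_l=-5) ≈ 131.92°; θ_min ≈ 20.70°; Σ(L_z)² = 280 ℏ²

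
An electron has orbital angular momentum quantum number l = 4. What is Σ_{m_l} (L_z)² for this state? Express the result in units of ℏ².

Σ(L_z)² = 60 ℏ²

m_l runs from −4 to 4, i.e. {-4, -3, -2, -1, 0, 1, 2, 3, 4}.
Summing m² from −4 to 4: Σ m_l² = 60.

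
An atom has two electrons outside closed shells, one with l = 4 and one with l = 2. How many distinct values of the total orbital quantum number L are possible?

5

By the triangle rule, |l₁ − l₂| ≤ L ≤ l₁ + l₂.
So L can be 2, 3, 4, 5, 6.
That is 5 values.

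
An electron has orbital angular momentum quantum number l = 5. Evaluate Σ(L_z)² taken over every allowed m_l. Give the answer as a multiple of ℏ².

Σ(L_z)² = 110 ℏ²

The allowed m_l values are -5, -4, -3, -2, -1, 0, 1, 2, 3, 4, 5.
Σ m_l² = l(l+1)(2l+1)/3 = 5·6·11/3 = 110.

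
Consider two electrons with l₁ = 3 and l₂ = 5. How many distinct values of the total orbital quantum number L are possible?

7

L runs from |3 − 5| = 2 to 3 + 5 = 8.
L ∈ {2, 3, 4, 5, 6, 7, 8}.
That is 7 values.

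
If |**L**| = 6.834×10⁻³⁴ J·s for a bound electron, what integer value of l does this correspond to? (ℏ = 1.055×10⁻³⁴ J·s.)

Dividing by ℏ: |L|/ℏ ≈ 6.478.
(|L|/ℏ)² = l(l+1) ≈ 41.96 ⇒ l = 6.

l = 6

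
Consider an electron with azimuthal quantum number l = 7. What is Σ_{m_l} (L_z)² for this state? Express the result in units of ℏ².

The allowed m_l values are -7, -6, -5, -4, -3, -2, -1, 0, 1, 2, 3, 4, 5, 6, 7.
Σ m_l² = 2·(1 + 4 + 9 + 16 + 25 + 36 + 49) = 280.

Σ(L_z)² = 280 ℏ²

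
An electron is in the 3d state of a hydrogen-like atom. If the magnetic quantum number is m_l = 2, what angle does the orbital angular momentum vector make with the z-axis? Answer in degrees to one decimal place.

The 3d subshell has l = 2.
|L|² = l(l+1)ℏ² = 6ℏ², so |L| = √6 ℏ.
L_z = m_l ℏ = 2ℏ.
cos θ = L_z/|L| = 2/√6, so θ ≈ 35.3°.

θ ≈ 35.3°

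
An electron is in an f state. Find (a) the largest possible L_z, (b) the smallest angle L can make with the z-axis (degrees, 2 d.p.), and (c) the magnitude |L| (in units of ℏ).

L_z,max = 3ℏ; θ_min ≈ 30.00°; |L| = 2√3 ℏ ≈ 3.464ℏ

F corresponds to l = 3.
L_z,max = lℏ = 3ℏ.
cos θ_min = 3/√12, so θ_min ≈ 30.00°.
|L| = ℏ√(3·4) = 2√3 ℏ ≈ 3.464ℏ.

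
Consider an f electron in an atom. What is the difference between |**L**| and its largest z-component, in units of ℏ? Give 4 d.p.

|L| − L_z,max ≈ 0.4641ℏ

An f state has l = 3.
|L| = 2√3 ℏ ≈ 3.4641ℏ, while L_z,max = lℏ = 3ℏ.
The difference is (2√3 − 3)ℏ ≈ 0.4641ℏ.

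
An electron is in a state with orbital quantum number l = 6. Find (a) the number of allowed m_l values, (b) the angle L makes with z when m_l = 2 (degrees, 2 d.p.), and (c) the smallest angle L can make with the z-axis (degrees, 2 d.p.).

13 values; θ(m_l=2) ≈ 72.02°; θ_min ≈ 22.21°

There are 2l+1 = 13 values of m_l.
For m_l = 2: cos θ = 2/√42, θ ≈ 72.02°.
cos θ_min = 6/√42, so θ_min ≈ 22.21°.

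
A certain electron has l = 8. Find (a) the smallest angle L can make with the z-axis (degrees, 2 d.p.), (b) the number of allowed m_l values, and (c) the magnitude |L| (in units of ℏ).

θ_min ≈ 19.47°; 17 values; |L| = 6√2 ℏ ≈ 8.485ℏ

cos θ_min = 8/√72, so θ_min ≈ 19.47°.
There are 2l+1 = 17 values of m_l.
|L| = ℏ√(8·9) = 6√2 ℏ ≈ 8.485ℏ.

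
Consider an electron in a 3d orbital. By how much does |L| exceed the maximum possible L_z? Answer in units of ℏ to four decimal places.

The 3d subshell has l = 2.
|L| = √6 ℏ ≈ 2.4495ℏ, while L_z,max = lℏ = 2ℏ.
The difference is (√6 − 2)ℏ ≈ 0.4495ℏ.

|L| − L_z,max ≈ 0.4495ℏ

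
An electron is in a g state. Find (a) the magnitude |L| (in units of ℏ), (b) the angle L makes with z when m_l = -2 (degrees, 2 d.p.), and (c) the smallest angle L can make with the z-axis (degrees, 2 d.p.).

G corresponds to l = 4.
|L| = ℏ√(4·5) = 2√5 ℏ ≈ 4.472ℏ.
For m_l = -2: cos θ = -2/√20, θ ≈ 116.57°.
cos θ_min = 4/√20, so θ_min ≈ 26.57°.

|L| = 2√5 ℏ ≈ 4.472ℏ; θ(m_l=-2) ≈ 116.57°; θ_min ≈ 26.57°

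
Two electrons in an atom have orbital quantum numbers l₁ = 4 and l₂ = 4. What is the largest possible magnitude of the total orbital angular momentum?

|L_tot|_max = 6√2 ℏ ≈ 8.485ℏ

Angular momentum addition gives L = |l₁ − l₂|, …, l₁ + l₂.
L ∈ {0, 1, 2, 3, 4, 5, 6, 7, 8}.
The largest magnitude corresponds to L = 8: |L_tot| = ℏ√(8·9) = 6√2 ℏ.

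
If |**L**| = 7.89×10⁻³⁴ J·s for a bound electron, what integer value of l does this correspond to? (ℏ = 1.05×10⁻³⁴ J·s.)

In units of ℏ, |L| ≈ 7.514.
(|L|/ℏ)² = l(l+1) ≈ 56.46 ⇒ l = 7.

l = 7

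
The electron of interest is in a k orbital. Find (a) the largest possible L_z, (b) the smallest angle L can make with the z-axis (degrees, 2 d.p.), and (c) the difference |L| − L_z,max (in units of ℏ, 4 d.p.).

L_z,max = 7ℏ; θ_min ≈ 20.70°; |L|−L_z,max ≈ 0.4833ℏ

For a k orbital, l = 7.
L_z,max = lℏ = 7ℏ.
cos θ_min = 7/√56, so θ_min ≈ 20.70°.
|L| − L_z,max = (2√14 − 7)ℏ ≈ 0.4833ℏ.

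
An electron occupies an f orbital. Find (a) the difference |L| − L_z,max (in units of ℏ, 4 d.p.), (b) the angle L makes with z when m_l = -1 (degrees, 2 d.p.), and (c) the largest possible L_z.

For an f orbital, l = 3.
|L| − L_z,max = (2√3 − 3)ℏ ≈ 0.4641ℏ.
For m_l = -1: cos θ = -1/√12, θ ≈ 106.78°.
L_z,max = lℏ = 3ℏ.

|L|−L_z,max ≈ 0.4641ℏ; θ(m_l=-1) ≈ 106.78°; L_z,max = 3ℏ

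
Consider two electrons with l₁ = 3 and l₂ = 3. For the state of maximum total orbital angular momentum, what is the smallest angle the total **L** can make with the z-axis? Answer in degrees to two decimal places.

Angular momentum addition gives L = |l₁ − l₂|, …, l₁ + l₂.
So L can be 0, 1, 2, 3, 4, 5, 6.
The maximum is L = 6, with |L_tot| = ℏ√(6·7) = √42 ℏ.
The minimum angle with z is arccos(6/√42) ≈ 22.21°.

θ_min ≈ 22.21°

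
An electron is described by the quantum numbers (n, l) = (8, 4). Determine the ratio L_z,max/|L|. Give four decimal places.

L_z,max/|L| = 0.8944

|L| = 2√5 ℏ ≈ 4.4721ℏ, while L_z,max = lℏ = 4ℏ.
L_z,max/|L| = 4/√20 = 0.8944.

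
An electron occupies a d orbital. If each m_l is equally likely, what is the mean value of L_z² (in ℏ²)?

⟨L_z²⟩ = 2 ℏ²

For a d orbital, l = 2.
m_l runs from −2 to 2, i.e. {-2, -1, 0, 1, 2}.
Average of L_z² over 5 states: 10/5 ℏ² = 2 ℏ².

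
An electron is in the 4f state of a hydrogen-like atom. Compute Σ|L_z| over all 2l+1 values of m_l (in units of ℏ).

Σ|L_z| = 12 ℏ

The 4f subshell has l = 3.
m_l runs from −3 to 3, i.e. {-3, -2, -1, 0, 1, 2, 3}.
Σ|m_l| = 2(1+2+…+3) = 12.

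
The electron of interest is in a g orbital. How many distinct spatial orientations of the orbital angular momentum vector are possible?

G corresponds to l = 4.
The number of m_l values is 2l + 1 = 2·4 + 1 = 9.

9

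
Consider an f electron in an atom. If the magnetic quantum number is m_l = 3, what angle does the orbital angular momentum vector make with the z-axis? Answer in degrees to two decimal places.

θ ≈ 30.00°

F corresponds to l = 3.
|L| = √(l(l+1)) ℏ = 2√3 ℏ.
L_z = m_l ℏ = 3ℏ.
cos θ = L_z/|L| = 3/√12, so θ ≈ 30.00°.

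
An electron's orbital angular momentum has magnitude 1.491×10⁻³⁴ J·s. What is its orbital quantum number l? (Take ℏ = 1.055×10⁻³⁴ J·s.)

l = 1

In units of ℏ, |L| ≈ 1.413.
Set l(l+1) = 2.00; the integer solution is l = 1.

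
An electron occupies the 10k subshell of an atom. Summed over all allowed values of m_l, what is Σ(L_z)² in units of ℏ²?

10k means n = 10, l = 7.
m_l runs from −7 to 7, i.e. {-7, -6, -5, -4, -3, -2, -1, 0, 1, 2, 3, 4, 5, 6, 7}.
Σ m_l² = 2·(1 + 4 + 9 + 16 + 25 + 36 + 49) = 280.

Σ(L_z)² = 280 ℏ²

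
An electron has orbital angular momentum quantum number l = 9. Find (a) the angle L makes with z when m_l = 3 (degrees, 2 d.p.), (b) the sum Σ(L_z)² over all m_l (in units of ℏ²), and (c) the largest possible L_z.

For m_l = 3: cos θ = 3/√90, θ ≈ 71.57°.
Σ m_l² = 570, so Σ(L_z)² = 570 ℏ².
L_z,max = lℏ = 9ℏ.

θ(m_l=3) ≈ 71.57°; Σ(L_z)² = 570 ℏ²; L_z,max = 9ℏ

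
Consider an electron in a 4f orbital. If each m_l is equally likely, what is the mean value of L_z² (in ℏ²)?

For 4f, l = 3.
The allowed m_l values are -3, -2, -1, 0, 1, 2, 3.
⟨L_z²⟩ = ℏ²·l(l+1)/3 = 4ℏ².

⟨L_z²⟩ = 4 ℏ²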